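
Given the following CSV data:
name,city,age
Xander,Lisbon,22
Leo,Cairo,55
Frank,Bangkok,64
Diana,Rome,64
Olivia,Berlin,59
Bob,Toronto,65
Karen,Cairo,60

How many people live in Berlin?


Scanning city column for 'Berlin':
  Row 5: Olivia -> MATCH
Total matches: 1

ANSWER: 1


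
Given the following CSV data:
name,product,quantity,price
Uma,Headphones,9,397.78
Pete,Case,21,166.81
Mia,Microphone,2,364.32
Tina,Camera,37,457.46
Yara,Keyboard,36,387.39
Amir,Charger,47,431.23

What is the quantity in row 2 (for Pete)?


Row 2: Pete
Column 'quantity' = 21

ANSWER: 21


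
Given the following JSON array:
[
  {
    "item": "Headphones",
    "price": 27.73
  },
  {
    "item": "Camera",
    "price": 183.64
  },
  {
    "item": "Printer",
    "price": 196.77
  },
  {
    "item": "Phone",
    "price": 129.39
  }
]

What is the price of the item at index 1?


Array index 1 -> Camera
price = 183.64

ANSWER: 183.64


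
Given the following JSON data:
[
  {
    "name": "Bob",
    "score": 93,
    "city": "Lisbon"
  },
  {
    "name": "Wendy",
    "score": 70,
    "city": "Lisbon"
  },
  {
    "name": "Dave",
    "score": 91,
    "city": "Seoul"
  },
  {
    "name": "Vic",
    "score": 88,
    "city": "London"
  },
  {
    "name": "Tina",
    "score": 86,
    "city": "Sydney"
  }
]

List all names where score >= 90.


Filtering records where score >= 90:
  Bob (score=93) -> YES
  Wendy (score=70) -> no
  Dave (score=91) -> YES
  Vic (score=88) -> no
  Tina (score=86) -> no


ANSWER: Bob, Dave


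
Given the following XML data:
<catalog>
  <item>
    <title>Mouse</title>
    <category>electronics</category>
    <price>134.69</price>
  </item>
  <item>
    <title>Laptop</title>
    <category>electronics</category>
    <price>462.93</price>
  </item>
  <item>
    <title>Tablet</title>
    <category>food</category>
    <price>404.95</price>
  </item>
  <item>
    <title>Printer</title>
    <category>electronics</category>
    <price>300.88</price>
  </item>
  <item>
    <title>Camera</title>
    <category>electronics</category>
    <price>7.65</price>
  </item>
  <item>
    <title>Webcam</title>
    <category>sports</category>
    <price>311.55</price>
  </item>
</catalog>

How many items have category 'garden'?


Scanning <item> elements for <category>garden</category>:
Count: 0

ANSWER: 0


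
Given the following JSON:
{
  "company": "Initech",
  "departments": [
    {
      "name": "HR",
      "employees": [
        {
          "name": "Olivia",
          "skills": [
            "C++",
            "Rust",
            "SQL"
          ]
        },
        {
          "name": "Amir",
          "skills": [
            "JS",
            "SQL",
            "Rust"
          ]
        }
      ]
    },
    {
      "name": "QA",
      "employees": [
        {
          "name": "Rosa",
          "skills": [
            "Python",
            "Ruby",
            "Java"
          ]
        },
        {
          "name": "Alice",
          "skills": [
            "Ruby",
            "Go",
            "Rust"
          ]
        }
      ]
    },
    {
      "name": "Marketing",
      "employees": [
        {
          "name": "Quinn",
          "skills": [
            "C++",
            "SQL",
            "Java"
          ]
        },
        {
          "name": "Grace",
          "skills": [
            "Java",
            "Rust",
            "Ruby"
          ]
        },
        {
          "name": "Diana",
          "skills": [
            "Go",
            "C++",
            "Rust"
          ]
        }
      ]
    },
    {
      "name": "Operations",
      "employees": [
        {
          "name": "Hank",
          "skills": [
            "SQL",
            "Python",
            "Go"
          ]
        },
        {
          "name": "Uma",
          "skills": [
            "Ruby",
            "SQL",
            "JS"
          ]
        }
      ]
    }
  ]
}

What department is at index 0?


Path: departments[0].name
Value: HR

ANSWER: HR


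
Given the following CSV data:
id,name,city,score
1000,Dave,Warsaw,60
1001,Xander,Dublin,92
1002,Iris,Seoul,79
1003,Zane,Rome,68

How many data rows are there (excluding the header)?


Counting rows (excluding header):
Header: id,name,city,score
Data rows: 4

ANSWER: 4


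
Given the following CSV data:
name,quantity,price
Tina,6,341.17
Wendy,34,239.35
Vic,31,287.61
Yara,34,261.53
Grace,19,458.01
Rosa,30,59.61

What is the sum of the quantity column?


Values in 'quantity' column:
  Row 1: 6
  Row 2: 34
  Row 3: 31
  Row 4: 34
  Row 5: 19
  Row 6: 30
Sum = 6 + 34 + 31 + 34 + 19 + 30 = 154

ANSWER: 154


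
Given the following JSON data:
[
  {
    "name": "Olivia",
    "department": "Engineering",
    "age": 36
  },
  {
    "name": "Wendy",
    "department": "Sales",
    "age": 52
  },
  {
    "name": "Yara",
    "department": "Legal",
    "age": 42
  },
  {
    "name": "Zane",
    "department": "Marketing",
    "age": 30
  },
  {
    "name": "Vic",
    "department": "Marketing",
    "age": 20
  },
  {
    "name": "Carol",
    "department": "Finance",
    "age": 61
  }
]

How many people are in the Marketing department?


Scanning records for department = Marketing
  Record 3: Zane
  Record 4: Vic
Count: 2

ANSWER: 2


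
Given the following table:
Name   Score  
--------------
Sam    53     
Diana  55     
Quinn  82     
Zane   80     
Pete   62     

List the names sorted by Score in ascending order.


Sorting by Score (ascending):
  Sam: 53
  Diana: 55
  Pete: 62
  Zane: 80
  Quinn: 82


ANSWER: Sam, Diana, Pete, Zane, Quinn


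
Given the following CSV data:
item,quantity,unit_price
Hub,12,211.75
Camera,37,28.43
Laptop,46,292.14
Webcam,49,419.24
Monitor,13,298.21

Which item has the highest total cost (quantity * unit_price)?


Computing row totals:
  Hub: 2541.0
  Camera: 1051.91
  Laptop: 13438.44
  Webcam: 20542.76
  Monitor: 3876.73
Maximum: Webcam (20542.76)

ANSWER: Webcam


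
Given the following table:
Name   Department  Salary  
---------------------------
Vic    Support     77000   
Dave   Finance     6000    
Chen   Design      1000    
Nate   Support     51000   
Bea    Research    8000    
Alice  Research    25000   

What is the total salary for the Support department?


Support department members:
  Vic: 77000
  Nate: 51000
Total = 77000 + 51000 = 128000

ANSWER: 128000


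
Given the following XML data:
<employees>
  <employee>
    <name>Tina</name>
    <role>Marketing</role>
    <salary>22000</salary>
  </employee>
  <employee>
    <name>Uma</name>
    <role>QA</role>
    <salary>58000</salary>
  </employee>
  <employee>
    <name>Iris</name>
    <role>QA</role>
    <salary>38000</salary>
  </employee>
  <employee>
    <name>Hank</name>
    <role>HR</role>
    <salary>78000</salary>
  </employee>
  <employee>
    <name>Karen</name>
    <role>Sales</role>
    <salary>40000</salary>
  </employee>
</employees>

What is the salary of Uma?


Searching for <employee> with <name>Uma</name>
Found at position 2
<salary>58000</salary>

ANSWER: 58000


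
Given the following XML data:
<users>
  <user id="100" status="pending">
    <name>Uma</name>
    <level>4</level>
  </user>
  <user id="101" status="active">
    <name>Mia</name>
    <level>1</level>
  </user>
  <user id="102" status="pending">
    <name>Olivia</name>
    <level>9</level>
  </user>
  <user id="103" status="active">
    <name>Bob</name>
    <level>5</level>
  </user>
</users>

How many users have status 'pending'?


Counting users with status='pending':
  Uma (id=100) -> MATCH
  Olivia (id=102) -> MATCH
Count: 2

ANSWER: 2


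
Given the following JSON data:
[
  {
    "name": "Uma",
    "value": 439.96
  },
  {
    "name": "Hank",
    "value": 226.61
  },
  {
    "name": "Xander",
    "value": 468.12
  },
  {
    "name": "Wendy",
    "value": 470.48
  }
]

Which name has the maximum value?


Comparing values:
  Uma: 439.96
  Hank: 226.61
  Xander: 468.12
  Wendy: 470.48
Maximum: Wendy (470.48)

ANSWER: Wendy


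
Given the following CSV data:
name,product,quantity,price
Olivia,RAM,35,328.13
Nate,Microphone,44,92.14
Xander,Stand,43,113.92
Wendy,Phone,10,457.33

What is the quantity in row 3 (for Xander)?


Row 3: Xander
Column 'quantity' = 43

ANSWER: 43


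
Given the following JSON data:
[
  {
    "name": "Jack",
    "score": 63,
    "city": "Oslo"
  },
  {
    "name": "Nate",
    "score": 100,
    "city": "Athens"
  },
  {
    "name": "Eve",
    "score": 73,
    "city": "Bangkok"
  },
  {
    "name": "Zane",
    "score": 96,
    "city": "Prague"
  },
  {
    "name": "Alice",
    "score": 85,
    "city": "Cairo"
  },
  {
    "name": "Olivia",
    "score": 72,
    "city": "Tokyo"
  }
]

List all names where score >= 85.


Filtering records where score >= 85:
  Jack (score=63) -> no
  Nate (score=100) -> YES
  Eve (score=73) -> no
  Zane (score=96) -> YES
  Alice (score=85) -> YES
  Olivia (score=72) -> no


ANSWER: Nate, Zane, Alice


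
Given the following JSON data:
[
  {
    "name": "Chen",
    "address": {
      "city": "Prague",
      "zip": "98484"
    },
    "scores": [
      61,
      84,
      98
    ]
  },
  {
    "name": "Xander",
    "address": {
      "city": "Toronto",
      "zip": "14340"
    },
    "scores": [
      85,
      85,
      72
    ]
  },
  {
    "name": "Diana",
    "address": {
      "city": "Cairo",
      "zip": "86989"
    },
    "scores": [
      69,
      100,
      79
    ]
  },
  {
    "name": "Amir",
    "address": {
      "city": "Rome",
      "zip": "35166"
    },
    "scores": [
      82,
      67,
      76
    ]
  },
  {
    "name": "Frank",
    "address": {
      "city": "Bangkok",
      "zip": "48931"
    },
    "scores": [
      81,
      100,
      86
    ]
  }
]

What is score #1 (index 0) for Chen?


Path: records[0].scores[0]
Value: 61

ANSWER: 61


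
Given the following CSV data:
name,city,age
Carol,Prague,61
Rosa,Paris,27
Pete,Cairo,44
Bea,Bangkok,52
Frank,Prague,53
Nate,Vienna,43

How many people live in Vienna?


Scanning city column for 'Vienna':
  Row 6: Nate -> MATCH
Total matches: 1

ANSWER: 1


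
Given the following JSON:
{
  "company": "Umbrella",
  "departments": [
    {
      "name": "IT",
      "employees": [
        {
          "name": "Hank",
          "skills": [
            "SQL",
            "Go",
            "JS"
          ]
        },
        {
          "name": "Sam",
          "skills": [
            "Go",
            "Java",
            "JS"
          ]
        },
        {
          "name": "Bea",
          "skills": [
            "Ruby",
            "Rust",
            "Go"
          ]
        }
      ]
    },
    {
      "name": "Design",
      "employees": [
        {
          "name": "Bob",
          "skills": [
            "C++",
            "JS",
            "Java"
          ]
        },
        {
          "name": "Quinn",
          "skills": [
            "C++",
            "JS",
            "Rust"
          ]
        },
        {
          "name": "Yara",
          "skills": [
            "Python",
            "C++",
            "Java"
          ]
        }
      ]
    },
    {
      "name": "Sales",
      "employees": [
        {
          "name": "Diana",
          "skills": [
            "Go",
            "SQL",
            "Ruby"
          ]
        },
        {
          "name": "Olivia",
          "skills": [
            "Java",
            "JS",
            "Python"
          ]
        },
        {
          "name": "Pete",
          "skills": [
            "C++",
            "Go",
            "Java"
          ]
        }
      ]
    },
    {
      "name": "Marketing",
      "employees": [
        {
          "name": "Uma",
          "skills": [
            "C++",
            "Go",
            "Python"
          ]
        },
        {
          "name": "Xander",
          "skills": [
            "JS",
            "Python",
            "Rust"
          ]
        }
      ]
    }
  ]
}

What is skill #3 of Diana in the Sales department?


Path: departments[2].employees[0].skills[2]
Value: Ruby

ANSWER: Ruby


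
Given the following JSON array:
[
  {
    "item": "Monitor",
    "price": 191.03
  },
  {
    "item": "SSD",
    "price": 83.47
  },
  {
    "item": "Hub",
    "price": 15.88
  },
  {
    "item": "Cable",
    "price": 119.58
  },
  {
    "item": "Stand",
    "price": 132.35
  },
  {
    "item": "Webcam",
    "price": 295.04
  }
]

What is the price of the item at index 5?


Array index 5 -> Webcam
price = 295.04

ANSWER: 295.04


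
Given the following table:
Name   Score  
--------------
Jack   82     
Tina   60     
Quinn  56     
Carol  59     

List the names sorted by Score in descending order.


Sorting by Score (descending):
  Jack: 82
  Tina: 60
  Carol: 59
  Quinn: 56


ANSWER: Jack, Tina, Carol, Quinn


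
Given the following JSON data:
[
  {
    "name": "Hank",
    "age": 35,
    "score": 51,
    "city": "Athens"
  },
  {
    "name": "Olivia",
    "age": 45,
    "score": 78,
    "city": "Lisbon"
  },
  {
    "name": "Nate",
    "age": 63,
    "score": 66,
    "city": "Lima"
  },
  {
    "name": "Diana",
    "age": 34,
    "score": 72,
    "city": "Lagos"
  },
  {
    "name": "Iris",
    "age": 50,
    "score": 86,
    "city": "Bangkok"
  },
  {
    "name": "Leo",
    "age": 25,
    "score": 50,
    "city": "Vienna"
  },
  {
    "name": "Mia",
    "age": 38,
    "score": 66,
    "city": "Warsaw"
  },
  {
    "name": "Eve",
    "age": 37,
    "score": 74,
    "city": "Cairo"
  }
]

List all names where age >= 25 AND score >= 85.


Checking both conditions:
  Hank (age=35, score=51) -> no
  Olivia (age=45, score=78) -> no
  Nate (age=63, score=66) -> no
  Diana (age=34, score=72) -> no
  Iris (age=50, score=86) -> YES
  Leo (age=25, score=50) -> no
  Mia (age=38, score=66) -> no
  Eve (age=37, score=74) -> no


ANSWER: Iris


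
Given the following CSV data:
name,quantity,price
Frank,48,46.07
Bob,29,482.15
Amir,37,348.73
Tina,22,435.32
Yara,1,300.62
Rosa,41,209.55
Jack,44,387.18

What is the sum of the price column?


Values in 'price' column:
  Row 1: 46.07
  Row 2: 482.15
  Row 3: 348.73
  Row 4: 435.32
  Row 5: 300.62
  Row 6: 209.55
  Row 7: 387.18
Sum = 46.07 + 482.15 + 348.73 + 435.32 + 300.62 + 209.55 + 387.18 = 2209.62

ANSWER: 2209.62


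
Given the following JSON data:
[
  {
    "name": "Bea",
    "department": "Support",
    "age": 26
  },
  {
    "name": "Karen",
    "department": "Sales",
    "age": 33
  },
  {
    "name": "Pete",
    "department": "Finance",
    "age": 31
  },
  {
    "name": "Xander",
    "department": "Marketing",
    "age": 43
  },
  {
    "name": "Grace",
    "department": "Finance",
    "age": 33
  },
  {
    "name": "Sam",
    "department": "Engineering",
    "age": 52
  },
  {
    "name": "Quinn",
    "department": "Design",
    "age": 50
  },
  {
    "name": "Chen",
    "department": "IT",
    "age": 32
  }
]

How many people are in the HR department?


Scanning records for department = HR
  No matches found
Count: 0

ANSWER: 0


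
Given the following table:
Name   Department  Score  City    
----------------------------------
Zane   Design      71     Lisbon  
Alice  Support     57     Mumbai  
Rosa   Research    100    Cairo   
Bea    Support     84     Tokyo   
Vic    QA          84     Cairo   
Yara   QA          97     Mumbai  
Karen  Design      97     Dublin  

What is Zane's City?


Row 1: Zane
City = Lisbon

ANSWER: Lisbon


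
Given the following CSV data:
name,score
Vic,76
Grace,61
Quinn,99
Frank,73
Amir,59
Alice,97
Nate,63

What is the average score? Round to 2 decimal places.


Scores: 76, 61, 99, 73, 59, 97, 63
Sum = 528
Count = 7
Average = 528 / 7 = 75.43

ANSWER: 75.43


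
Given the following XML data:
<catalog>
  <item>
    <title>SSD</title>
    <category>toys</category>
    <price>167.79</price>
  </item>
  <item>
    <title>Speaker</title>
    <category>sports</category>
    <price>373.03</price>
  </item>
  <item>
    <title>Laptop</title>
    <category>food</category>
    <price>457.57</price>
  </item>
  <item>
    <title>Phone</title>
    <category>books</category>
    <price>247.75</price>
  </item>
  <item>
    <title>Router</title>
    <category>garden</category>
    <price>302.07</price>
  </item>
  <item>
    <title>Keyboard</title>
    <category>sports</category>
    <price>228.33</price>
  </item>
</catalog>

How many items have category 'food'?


Scanning <item> elements for <category>food</category>:
  Item 3: Laptop -> MATCH
Count: 1

ANSWER: 1


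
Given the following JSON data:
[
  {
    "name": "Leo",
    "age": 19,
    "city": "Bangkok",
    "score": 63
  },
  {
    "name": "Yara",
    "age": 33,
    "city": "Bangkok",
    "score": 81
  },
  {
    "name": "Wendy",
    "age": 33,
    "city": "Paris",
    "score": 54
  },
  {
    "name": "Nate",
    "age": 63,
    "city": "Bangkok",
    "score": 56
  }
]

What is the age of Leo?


Looking up record where name = Leo
Record index: 0
Field 'age' = 19

ANSWER: 19


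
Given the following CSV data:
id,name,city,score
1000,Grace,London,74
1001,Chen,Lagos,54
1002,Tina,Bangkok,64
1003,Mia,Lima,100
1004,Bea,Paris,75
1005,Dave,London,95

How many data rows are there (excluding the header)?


Counting rows (excluding header):
Header: id,name,city,score
Data rows: 6

ANSWER: 6


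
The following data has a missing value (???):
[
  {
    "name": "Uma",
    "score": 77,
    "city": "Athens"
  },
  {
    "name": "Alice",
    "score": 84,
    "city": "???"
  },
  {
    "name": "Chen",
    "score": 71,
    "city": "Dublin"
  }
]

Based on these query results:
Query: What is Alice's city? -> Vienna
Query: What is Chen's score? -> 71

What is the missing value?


The missing value is Alice's city
From query: Alice's city = Vienna

ANSWER: Vienna


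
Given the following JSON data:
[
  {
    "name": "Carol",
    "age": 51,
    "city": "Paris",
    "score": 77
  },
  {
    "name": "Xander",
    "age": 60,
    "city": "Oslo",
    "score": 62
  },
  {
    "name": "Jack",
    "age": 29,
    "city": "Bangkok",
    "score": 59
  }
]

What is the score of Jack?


Looking up record where name = Jack
Record index: 2
Field 'score' = 59

ANSWER: 59


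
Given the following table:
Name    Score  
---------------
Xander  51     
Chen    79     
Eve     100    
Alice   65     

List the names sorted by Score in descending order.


Sorting by Score (descending):
  Eve: 100
  Chen: 79
  Alice: 65
  Xander: 51


ANSWER: Eve, Chen, Alice, Xander


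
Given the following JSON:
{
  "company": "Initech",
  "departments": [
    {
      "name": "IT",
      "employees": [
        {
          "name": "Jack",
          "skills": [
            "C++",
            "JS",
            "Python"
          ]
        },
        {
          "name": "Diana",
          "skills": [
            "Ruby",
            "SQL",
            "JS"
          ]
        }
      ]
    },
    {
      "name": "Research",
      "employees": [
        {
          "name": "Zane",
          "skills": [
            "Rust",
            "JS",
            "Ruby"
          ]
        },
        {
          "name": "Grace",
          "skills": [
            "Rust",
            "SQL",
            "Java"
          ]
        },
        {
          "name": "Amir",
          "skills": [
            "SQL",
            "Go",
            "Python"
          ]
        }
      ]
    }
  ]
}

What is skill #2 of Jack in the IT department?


Path: departments[0].employees[0].skills[1]
Value: JS

ANSWER: JS


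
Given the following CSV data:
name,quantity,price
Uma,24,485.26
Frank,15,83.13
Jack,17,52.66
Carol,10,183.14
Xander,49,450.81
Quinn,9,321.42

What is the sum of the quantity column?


Values in 'quantity' column:
  Row 1: 24
  Row 2: 15
  Row 3: 17
  Row 4: 10
  Row 5: 49
  Row 6: 9
Sum = 24 + 15 + 17 + 10 + 49 + 9 = 124

ANSWER: 124


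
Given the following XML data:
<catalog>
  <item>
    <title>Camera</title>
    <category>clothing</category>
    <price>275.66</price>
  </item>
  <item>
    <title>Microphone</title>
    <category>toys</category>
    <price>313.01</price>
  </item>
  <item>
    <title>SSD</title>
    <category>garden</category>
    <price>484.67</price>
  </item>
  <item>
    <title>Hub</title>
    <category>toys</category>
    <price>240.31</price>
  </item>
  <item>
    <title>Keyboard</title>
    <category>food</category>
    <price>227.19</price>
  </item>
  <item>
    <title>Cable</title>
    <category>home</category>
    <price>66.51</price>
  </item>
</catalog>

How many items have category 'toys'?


Scanning <item> elements for <category>toys</category>:
  Item 2: Microphone -> MATCH
  Item 4: Hub -> MATCH
Count: 2

ANSWER: 2


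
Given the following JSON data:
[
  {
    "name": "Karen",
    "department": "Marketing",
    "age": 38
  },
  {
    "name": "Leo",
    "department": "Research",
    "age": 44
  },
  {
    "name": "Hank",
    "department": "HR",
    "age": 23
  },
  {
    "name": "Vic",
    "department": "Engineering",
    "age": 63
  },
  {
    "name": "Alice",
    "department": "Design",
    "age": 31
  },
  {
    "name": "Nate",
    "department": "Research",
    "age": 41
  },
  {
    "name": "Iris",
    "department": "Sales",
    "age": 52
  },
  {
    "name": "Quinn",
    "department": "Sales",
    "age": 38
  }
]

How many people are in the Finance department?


Scanning records for department = Finance
  No matches found
Count: 0

ANSWER: 0


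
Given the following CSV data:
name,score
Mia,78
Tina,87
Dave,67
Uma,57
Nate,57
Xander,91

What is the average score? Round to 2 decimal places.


Scores: 78, 87, 67, 57, 57, 91
Sum = 437
Count = 6
Average = 437 / 6 = 72.83

ANSWER: 72.83


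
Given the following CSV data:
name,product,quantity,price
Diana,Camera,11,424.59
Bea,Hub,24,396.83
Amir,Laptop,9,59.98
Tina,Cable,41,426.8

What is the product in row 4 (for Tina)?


Row 4: Tina
Column 'product' = Cable

ANSWER: Cable


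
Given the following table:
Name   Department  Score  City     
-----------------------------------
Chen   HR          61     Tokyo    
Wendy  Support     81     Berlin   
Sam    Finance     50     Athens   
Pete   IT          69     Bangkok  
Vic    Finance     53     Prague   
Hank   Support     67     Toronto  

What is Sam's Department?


Row 3: Sam
Department = Finance

ANSWER: Finance


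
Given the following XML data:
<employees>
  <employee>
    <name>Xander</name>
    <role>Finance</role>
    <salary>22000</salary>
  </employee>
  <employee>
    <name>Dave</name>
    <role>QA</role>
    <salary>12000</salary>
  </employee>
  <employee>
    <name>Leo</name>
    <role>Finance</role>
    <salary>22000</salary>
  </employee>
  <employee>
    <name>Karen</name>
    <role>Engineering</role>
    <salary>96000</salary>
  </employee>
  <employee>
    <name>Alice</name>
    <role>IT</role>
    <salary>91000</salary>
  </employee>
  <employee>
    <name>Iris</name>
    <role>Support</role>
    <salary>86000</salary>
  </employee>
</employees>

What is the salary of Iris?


Searching for <employee> with <name>Iris</name>
Found at position 6
<salary>86000</salary>

ANSWER: 86000


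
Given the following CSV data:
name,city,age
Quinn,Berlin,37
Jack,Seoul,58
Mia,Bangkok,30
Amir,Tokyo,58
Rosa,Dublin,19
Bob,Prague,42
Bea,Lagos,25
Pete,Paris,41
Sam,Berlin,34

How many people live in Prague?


Scanning city column for 'Prague':
  Row 6: Bob -> MATCH
Total matches: 1

ANSWER: 1


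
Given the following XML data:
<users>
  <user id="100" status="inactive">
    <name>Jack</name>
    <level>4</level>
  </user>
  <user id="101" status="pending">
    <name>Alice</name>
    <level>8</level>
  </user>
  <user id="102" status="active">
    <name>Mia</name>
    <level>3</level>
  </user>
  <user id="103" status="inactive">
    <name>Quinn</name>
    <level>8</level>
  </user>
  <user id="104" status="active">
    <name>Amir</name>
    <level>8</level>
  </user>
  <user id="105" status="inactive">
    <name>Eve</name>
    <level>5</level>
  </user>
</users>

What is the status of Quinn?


Finding user with name = Quinn
user id="103" status="inactive"

ANSWER: inactive


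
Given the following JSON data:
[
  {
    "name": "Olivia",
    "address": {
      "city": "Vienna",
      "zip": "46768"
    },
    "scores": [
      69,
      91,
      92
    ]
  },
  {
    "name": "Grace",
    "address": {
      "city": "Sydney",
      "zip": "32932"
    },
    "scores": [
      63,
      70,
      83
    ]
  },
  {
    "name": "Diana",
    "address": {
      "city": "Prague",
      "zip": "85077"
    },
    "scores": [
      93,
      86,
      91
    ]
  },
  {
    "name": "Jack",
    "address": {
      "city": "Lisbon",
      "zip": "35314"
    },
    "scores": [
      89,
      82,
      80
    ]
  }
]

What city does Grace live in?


Path: records[1].address.city
Value: Sydney

ANSWER: Sydney


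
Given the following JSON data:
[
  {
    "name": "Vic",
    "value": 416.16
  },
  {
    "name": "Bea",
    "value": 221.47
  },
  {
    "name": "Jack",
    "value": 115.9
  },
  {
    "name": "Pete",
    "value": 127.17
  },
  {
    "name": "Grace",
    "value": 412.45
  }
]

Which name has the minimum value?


Comparing values:
  Vic: 416.16
  Bea: 221.47
  Jack: 115.9
  Pete: 127.17
  Grace: 412.45
Minimum: Jack (115.9)

ANSWER: Jack


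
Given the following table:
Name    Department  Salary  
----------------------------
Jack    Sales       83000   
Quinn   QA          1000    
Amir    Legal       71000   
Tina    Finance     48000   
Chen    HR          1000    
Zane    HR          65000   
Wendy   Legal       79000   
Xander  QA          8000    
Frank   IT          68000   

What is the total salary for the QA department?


QA department members:
  Quinn: 1000
  Xander: 8000
Total = 1000 + 8000 = 9000

ANSWER: 9000


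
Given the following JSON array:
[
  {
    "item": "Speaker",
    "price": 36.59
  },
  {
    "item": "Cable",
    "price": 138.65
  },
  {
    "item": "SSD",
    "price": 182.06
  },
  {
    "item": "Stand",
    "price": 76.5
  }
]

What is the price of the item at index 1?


Array index 1 -> Cable
price = 138.65

ANSWER: 138.65


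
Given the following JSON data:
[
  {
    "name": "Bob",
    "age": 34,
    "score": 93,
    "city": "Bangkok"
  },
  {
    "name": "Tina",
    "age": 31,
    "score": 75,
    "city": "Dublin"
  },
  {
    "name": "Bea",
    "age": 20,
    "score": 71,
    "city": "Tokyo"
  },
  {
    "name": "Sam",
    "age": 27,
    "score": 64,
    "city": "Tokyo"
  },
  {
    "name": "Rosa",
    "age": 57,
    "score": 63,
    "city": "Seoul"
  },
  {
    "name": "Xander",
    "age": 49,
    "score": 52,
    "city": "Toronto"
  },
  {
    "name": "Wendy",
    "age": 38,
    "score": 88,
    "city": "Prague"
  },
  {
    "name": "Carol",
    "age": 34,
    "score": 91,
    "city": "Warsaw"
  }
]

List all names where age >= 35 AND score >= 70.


Checking both conditions:
  Bob (age=34, score=93) -> no
  Tina (age=31, score=75) -> no
  Bea (age=20, score=71) -> no
  Sam (age=27, score=64) -> no
  Rosa (age=57, score=63) -> no
  Xander (age=49, score=52) -> no
  Wendy (age=38, score=88) -> YES
  Carol (age=34, score=91) -> no


ANSWER: Wendy


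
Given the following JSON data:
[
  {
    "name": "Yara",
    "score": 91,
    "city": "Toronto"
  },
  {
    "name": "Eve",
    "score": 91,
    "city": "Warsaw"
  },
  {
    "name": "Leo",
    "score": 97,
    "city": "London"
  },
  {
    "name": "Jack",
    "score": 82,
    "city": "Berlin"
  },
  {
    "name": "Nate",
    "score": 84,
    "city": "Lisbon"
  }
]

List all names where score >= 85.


Filtering records where score >= 85:
  Yara (score=91) -> YES
  Eve (score=91) -> YES
  Leo (score=97) -> YES
  Jack (score=82) -> no
  Nate (score=84) -> no


ANSWER: Yara, Eve, Leo


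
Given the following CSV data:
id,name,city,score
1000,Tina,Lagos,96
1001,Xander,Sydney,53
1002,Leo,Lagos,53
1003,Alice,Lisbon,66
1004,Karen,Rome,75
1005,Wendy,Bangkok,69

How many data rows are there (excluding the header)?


Counting rows (excluding header):
Header: id,name,city,score
Data rows: 6

ANSWER: 6


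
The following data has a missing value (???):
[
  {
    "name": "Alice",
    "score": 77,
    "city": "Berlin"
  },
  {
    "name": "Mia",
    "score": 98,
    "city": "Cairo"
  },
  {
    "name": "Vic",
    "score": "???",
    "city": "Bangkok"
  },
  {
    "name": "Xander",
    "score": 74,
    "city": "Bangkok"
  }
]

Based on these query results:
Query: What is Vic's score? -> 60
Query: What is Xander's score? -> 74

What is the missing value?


The missing value is Vic's score
From query: Vic's score = 60

ANSWER: 60


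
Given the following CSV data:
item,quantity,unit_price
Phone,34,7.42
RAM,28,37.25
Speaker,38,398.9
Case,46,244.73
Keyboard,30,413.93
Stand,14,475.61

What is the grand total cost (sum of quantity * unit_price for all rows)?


Computing row totals:
  Phone: 34 * 7.42 = 252.28
  RAM: 28 * 37.25 = 1043.0
  Speaker: 38 * 398.9 = 15158.2
  Case: 46 * 244.73 = 11257.58
  Keyboard: 30 * 413.93 = 12417.9
  Stand: 14 * 475.61 = 6658.54
Grand total = 252.28 + 1043.0 + 15158.2 + 11257.58 + 12417.9 + 6658.54 = 46787.5

ANSWER: 46787.5


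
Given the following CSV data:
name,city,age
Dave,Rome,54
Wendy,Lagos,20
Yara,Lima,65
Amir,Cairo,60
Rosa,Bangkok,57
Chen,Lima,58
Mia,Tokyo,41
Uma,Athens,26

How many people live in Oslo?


Scanning city column for 'Oslo':
Total matches: 0

ANSWER: 0


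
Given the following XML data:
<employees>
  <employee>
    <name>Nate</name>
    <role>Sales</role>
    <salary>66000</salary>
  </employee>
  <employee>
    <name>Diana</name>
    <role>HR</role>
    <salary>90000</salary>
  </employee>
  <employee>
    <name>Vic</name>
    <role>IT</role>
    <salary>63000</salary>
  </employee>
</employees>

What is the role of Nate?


Searching for <employee> with <name>Nate</name>
Found at position 1
<role>Sales</role>

ANSWER: Sales


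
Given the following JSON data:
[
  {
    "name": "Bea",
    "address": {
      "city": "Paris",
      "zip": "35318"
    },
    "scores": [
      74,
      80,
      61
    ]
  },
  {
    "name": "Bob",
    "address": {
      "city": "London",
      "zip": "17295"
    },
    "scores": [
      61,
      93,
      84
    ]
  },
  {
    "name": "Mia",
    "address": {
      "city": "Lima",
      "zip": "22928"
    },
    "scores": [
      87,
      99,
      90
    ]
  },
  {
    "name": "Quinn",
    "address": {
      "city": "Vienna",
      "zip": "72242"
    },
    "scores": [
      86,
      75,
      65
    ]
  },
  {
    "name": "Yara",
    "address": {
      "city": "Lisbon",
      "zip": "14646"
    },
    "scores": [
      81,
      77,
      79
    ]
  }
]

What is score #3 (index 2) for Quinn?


Path: records[3].scores[2]
Value: 65

ANSWER: 65


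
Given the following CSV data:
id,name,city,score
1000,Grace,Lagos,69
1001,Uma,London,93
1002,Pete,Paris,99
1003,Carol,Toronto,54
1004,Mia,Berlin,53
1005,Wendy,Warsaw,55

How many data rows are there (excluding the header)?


Counting rows (excluding header):
Header: id,name,city,score
Data rows: 6

ANSWER: 6


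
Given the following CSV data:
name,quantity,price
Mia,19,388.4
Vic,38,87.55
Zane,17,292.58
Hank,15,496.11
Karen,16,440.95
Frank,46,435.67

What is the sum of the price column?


Values in 'price' column:
  Row 1: 388.4
  Row 2: 87.55
  Row 3: 292.58
  Row 4: 496.11
  Row 5: 440.95
  Row 6: 435.67
Sum = 388.4 + 87.55 + 292.58 + 496.11 + 440.95 + 435.67 = 2141.26

ANSWER: 2141.26


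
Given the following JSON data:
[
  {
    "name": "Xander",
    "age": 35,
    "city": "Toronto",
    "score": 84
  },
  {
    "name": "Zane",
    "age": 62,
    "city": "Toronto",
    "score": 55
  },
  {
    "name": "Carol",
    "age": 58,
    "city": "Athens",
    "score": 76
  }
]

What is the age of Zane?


Looking up record where name = Zane
Record index: 1
Field 'age' = 62

ANSWER: 62


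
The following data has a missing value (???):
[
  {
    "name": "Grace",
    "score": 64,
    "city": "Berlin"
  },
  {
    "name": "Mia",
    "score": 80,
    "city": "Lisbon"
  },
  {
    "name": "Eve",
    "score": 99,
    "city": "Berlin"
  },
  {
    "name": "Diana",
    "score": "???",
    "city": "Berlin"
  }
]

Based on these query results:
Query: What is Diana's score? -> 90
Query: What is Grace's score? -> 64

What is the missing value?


The missing value is Diana's score
From query: Diana's score = 90

ANSWER: 90


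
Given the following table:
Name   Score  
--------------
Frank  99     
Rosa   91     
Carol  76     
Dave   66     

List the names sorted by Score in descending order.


Sorting by Score (descending):
  Frank: 99
  Rosa: 91
  Carol: 76
  Dave: 66


ANSWER: Frank, Rosa, Carol, Dave


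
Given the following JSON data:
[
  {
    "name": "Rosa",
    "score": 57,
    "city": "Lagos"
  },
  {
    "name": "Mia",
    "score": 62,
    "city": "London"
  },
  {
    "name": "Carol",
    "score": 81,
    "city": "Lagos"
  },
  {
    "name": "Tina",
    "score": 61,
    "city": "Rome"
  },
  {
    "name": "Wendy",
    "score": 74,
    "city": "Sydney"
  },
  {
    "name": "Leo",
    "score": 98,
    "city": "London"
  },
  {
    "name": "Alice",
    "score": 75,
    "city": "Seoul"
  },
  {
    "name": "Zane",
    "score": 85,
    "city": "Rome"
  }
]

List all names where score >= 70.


Filtering records where score >= 70:
  Rosa (score=57) -> no
  Mia (score=62) -> no
  Carol (score=81) -> YES
  Tina (score=61) -> no
  Wendy (score=74) -> YES
  Leo (score=98) -> YES
  Alice (score=75) -> YES
  Zane (score=85) -> YES


ANSWER: Carol, Wendy, Leo, Alice, Zane


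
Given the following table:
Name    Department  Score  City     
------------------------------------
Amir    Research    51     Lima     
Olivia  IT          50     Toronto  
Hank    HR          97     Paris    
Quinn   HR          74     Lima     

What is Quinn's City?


Row 4: Quinn
City = Lima

ANSWER: Lima


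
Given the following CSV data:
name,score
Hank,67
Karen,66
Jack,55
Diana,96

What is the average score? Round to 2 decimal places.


Scores: 67, 66, 55, 96
Sum = 284
Count = 4
Average = 284 / 4 = 71.00

ANSWER: 71.00


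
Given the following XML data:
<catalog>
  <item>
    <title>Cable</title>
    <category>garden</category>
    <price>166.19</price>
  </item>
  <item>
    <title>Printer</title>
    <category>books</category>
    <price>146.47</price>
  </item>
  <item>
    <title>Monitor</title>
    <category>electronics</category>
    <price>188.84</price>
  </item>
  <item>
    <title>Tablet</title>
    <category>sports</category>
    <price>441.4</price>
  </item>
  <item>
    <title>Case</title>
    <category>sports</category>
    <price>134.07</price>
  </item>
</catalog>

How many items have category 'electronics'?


Scanning <item> elements for <category>electronics</category>:
  Item 3: Monitor -> MATCH
Count: 1

ANSWER: 1


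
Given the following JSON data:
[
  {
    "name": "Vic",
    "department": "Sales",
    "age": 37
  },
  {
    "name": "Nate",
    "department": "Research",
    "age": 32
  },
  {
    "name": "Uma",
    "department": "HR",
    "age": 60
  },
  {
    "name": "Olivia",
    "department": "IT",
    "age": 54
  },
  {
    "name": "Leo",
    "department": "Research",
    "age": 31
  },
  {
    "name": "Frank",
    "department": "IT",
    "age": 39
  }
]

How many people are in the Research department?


Scanning records for department = Research
  Record 1: Nate
  Record 4: Leo
Count: 2

ANSWER: 2


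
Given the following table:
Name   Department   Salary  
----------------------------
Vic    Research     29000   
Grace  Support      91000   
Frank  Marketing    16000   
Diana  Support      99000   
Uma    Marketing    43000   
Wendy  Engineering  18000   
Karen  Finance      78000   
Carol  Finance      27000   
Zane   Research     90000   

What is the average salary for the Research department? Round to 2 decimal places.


Research department members:
  Vic: 29000
  Zane: 90000
Sum = 119000
Count = 2
Average = 119000 / 2 = 59500.00

ANSWER: 59500.00


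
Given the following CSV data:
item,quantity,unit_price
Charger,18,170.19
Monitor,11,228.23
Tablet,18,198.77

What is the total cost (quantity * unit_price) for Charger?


Row: Charger
quantity = 18
unit_price = 170.19
total = 18 * 170.19 = 3063.42

ANSWER: 3063.42


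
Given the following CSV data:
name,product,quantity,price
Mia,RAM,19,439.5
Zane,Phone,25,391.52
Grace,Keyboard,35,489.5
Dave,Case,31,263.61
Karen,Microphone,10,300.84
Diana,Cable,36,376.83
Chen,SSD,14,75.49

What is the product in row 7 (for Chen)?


Row 7: Chen
Column 'product' = SSD

ANSWER: SSD


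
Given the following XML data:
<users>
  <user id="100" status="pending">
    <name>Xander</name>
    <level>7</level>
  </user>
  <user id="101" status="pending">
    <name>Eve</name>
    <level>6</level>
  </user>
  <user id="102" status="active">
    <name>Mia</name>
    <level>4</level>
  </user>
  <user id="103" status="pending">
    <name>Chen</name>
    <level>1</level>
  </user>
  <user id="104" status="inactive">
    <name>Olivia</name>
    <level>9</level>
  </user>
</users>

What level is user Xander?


Finding user: Xander
<level>7</level>

ANSWER: 7


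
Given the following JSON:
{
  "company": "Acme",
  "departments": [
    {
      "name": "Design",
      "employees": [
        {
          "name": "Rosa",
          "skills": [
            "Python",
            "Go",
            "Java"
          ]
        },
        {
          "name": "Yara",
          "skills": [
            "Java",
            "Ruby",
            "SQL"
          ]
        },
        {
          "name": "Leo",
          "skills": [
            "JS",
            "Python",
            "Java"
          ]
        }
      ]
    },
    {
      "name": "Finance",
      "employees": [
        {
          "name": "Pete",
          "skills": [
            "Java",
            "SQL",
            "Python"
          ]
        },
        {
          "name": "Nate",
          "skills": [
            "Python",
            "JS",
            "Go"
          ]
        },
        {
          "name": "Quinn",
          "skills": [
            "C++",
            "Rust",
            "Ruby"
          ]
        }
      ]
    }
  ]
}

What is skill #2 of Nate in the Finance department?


Path: departments[1].employees[1].skills[1]
Value: JS

ANSWER: JS


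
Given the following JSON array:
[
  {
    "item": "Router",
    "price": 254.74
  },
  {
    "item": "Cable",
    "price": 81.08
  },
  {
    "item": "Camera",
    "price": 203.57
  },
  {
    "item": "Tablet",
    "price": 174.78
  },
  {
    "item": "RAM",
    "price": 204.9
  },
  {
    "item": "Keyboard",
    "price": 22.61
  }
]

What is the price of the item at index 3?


Array index 3 -> Tablet
price = 174.78

ANSWER: 174.78


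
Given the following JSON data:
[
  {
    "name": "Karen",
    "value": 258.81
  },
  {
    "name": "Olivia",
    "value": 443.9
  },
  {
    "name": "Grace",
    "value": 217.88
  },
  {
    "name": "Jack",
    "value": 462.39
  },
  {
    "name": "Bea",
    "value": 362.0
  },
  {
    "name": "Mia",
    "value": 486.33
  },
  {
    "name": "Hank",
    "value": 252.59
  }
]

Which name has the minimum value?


Comparing values:
  Karen: 258.81
  Olivia: 443.9
  Grace: 217.88
  Jack: 462.39
  Bea: 362.0
  Mia: 486.33
  Hank: 252.59
Minimum: Grace (217.88)

ANSWER: Grace


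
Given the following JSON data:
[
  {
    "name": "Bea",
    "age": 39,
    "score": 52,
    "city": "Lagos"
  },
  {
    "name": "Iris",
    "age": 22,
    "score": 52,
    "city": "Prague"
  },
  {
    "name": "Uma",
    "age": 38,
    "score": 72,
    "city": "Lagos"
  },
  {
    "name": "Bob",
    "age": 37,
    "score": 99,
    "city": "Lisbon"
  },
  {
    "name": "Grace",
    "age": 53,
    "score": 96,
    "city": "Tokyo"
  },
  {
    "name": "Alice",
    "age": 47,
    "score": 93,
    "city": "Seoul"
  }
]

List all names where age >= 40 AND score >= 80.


Checking both conditions:
  Bea (age=39, score=52) -> no
  Iris (age=22, score=52) -> no
  Uma (age=38, score=72) -> no
  Bob (age=37, score=99) -> no
  Grace (age=53, score=96) -> YES
  Alice (age=47, score=93) -> YES


ANSWER: Grace, Alice
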